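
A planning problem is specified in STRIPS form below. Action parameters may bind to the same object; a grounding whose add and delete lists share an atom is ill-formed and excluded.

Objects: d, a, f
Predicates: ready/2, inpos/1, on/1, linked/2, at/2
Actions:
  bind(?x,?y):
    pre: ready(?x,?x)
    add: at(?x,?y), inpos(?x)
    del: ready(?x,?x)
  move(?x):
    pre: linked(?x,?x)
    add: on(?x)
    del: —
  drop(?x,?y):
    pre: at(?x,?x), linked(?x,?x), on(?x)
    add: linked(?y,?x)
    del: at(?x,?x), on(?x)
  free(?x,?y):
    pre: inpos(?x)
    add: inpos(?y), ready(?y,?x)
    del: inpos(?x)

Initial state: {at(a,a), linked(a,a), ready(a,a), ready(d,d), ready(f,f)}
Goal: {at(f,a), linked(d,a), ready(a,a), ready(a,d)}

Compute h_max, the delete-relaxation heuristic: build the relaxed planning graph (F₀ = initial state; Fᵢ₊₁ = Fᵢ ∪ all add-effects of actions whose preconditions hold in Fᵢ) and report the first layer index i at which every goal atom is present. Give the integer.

2

F0 = init (5 atoms)
F1 = F0 ∪ {at(a,d), at(a,f), at(d,a), at(d,d), at(d,f), at(f,a), at(f,d), at(f,f), inpos(a), inpos(d), inpos(f), on(a)}  (17 atoms)
F2 = F1 ∪ {linked(d,a), linked(f,a), ready(a,d), ready(a,f), ready(d,a), ready(d,f), ready(f,a), ready(f,d)}  (25 atoms)
goal ⊆ F2  ⇒  h_max = 2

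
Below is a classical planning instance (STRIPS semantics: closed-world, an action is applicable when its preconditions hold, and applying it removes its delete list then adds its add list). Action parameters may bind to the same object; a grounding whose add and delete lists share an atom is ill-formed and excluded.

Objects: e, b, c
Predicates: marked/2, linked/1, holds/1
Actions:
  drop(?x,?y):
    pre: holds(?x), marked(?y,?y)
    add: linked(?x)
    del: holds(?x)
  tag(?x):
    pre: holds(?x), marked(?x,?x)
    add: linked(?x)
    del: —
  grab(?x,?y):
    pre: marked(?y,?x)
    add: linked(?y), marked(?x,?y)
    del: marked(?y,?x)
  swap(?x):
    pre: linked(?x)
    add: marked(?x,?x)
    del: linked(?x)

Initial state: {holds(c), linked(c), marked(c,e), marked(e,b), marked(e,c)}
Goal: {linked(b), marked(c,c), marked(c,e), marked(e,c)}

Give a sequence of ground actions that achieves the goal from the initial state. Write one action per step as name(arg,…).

1. grab(b,e)  →  {holds(c), linked(c), linked(e), marked(b,e), marked(c,e), marked(e,c)}
2. grab(e,b)  →  {holds(c), linked(b), linked(c), linked(e), marked(c,e), marked(e,b), marked(e,c)}
3. swap(c)  →  {holds(c), linked(b), linked(e), marked(c,c), marked(c,e), marked(e,b), marked(e,c)}

grab(b,e); grab(e,b); swap(c)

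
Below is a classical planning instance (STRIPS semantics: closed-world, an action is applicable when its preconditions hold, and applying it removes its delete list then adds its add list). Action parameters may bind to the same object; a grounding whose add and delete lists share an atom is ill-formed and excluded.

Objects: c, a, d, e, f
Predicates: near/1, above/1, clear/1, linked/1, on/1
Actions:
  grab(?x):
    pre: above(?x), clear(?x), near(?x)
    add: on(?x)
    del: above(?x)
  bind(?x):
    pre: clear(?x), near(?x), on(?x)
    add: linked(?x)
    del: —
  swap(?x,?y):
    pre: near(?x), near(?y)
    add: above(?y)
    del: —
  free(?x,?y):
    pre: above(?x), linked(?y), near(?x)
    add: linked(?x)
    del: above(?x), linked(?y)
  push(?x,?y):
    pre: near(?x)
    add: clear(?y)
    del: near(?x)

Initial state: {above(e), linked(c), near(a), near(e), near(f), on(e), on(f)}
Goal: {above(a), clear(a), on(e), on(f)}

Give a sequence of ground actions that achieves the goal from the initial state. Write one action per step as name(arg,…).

swap(a,a); push(a,a)

1. swap(a,a)  →  {above(a), above(e), linked(c), near(a), near(e), near(f), on(e), on(f)}
2. push(a,a)  →  {above(a), above(e), clear(a), linked(c), near(e), near(f), on(e), on(f)}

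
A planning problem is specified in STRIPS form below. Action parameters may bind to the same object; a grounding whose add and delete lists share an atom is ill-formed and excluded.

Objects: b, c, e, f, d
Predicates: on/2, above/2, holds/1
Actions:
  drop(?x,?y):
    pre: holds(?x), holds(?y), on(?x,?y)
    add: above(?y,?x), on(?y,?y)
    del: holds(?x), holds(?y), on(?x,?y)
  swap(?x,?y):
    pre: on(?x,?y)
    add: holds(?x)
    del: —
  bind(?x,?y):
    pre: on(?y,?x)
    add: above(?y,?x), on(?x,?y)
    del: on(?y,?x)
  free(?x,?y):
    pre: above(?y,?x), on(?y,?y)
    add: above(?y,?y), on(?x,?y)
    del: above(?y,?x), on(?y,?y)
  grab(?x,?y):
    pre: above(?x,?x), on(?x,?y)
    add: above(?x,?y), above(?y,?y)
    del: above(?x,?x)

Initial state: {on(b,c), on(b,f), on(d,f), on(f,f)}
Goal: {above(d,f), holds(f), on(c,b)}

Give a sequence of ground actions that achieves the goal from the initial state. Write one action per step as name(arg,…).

swap(f,f); bind(c,b); bind(f,d)

1. swap(f,f)  →  {holds(f), on(b,c), on(b,f), on(d,f), on(f,f)}
2. bind(c,b)  →  {above(b,c), holds(f), on(b,f), on(c,b), on(d,f), on(f,f)}
3. bind(f,d)  →  {above(b,c), above(d,f), holds(f), on(b,f), on(c,b), on(f,d), on(f,f)}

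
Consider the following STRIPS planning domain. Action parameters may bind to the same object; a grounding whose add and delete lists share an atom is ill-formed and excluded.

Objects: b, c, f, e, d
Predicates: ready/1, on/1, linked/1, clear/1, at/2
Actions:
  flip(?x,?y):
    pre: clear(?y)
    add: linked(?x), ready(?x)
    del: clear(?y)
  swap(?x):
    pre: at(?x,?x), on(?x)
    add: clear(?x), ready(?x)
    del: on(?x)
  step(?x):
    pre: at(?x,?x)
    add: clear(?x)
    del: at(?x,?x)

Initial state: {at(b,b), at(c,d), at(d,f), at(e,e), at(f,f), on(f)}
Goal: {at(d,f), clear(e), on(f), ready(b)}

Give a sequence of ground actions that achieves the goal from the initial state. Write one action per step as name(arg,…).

1. step(b)  →  {at(c,d), at(d,f), at(e,e), at(f,f), clear(b), on(f)}
2. flip(b,b)  →  {at(c,d), at(d,f), at(e,e), at(f,f), linked(b), on(f), ready(b)}
3. step(e)  →  {at(c,d), at(d,f), at(f,f), clear(e), linked(b), on(f), ready(b)}

step(b); flip(b,b); step(e)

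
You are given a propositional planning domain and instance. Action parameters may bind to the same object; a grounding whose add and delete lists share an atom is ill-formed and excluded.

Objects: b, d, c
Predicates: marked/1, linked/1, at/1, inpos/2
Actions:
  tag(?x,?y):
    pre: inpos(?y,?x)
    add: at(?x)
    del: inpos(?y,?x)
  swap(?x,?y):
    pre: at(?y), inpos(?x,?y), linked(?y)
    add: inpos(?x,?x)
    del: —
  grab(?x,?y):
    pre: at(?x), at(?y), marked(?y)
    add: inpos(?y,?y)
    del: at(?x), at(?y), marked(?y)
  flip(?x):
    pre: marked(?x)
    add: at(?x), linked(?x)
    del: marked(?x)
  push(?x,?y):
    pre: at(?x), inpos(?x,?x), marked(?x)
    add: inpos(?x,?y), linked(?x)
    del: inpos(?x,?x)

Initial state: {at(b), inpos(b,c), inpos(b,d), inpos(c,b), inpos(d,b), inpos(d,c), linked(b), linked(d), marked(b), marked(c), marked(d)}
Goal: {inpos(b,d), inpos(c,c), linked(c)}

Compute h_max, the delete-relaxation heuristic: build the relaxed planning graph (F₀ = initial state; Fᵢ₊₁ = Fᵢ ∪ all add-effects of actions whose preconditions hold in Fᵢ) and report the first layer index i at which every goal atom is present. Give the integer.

F0 = init (11 atoms)
F1 = F0 ∪ {at(c), at(d), inpos(b,b), inpos(c,c), inpos(d,d), linked(c)}  (17 atoms)
goal ⊆ F1  ⇒  h_max = 1

1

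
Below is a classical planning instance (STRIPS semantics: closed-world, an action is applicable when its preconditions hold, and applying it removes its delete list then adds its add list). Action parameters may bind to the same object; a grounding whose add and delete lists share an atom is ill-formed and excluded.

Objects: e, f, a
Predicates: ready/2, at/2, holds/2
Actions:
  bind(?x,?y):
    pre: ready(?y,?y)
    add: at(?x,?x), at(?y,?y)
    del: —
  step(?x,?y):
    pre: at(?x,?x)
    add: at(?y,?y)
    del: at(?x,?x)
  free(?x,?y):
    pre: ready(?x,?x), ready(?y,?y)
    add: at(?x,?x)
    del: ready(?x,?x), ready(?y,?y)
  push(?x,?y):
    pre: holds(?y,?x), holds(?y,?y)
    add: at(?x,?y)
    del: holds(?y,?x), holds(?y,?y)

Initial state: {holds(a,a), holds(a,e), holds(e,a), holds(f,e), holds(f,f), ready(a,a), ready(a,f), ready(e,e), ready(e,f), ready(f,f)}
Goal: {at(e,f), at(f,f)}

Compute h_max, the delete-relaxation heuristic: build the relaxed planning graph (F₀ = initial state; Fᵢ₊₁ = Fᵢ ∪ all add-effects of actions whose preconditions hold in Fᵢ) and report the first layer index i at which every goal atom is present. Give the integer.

F0 = init (10 atoms)
F1 = F0 ∪ {at(a,a), at(e,a), at(e,e), at(e,f), at(f,f)}  (15 atoms)
goal ⊆ F1  ⇒  h_max = 1

1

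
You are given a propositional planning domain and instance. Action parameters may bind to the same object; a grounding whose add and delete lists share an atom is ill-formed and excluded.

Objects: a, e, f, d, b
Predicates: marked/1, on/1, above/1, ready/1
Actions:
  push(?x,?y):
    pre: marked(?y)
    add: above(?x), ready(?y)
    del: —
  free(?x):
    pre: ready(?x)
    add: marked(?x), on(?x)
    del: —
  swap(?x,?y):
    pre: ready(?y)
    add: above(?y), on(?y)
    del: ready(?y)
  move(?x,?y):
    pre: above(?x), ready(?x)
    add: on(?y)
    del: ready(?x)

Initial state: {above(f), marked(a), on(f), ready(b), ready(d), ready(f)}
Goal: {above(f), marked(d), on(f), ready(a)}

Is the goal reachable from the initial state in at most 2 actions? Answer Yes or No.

Yes

1. push(a,a)  →  {above(a), above(f), marked(a), on(f), ready(a), ready(b), ready(d), ready(f)}
2. free(d)  →  {above(a), above(f), marked(a), marked(d), on(d), on(f), ready(a), ready(b), ready(d), ready(f)}
optimal plan length = 2; 2 ≤ 2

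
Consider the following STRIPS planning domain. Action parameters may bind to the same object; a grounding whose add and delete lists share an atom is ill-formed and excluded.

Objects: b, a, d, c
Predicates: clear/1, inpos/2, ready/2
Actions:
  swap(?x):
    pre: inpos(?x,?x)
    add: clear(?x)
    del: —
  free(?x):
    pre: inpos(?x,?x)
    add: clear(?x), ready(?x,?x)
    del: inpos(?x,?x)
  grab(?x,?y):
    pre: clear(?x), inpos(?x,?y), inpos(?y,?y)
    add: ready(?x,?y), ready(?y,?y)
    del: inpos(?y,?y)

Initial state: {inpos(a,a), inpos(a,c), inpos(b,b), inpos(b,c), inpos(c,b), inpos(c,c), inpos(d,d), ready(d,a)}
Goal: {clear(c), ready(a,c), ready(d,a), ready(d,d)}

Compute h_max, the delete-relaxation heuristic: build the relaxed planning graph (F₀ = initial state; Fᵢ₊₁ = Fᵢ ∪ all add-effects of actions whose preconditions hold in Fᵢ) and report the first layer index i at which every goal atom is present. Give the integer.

2

F0 = init (8 atoms)
F1 = F0 ∪ {clear(a), clear(b), clear(c), clear(d), ready(a,a), ready(b,b), ready(c,c), ready(d,d)}  (16 atoms)
F2 = F1 ∪ {ready(a,c), ready(b,c), ready(c,b)}  (19 atoms)
goal ⊆ F2  ⇒  h_max = 2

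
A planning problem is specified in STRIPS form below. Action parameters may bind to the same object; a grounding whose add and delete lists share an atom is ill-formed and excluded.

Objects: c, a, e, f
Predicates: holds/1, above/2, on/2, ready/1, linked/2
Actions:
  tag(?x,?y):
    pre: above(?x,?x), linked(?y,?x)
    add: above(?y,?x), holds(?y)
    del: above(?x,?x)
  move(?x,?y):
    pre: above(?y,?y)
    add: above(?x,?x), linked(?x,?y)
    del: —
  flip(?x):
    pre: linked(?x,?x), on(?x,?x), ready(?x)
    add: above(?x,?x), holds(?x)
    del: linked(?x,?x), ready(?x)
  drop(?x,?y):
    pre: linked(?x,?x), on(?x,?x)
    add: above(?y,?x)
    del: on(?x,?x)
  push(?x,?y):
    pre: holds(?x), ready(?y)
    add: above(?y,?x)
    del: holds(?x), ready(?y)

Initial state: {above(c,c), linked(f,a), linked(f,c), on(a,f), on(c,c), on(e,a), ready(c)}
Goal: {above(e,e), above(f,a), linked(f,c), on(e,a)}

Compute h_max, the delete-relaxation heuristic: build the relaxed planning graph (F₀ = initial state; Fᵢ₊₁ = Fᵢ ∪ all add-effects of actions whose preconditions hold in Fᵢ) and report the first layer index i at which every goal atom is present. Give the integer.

F0 = init (7 atoms)
F1 = F0 ∪ {above(a,a), above(e,e), above(f,c), above(f,f), holds(f), linked(a,c), linked(c,c), linked(e,c)}  (15 atoms)
F2 = F1 ∪ {above(a,c), above(c,f), above(e,c), above(f,a), holds(a), holds(c), holds(e), linked(a,a), linked(a,e), linked(a,f), linked(c,a), linked(c,e), linked(c,f), linked(e,a), linked(e,e), linked(e,f), linked(f,e), linked(f,f)}  (33 atoms)
goal ⊆ F2  ⇒  h_max = 2

2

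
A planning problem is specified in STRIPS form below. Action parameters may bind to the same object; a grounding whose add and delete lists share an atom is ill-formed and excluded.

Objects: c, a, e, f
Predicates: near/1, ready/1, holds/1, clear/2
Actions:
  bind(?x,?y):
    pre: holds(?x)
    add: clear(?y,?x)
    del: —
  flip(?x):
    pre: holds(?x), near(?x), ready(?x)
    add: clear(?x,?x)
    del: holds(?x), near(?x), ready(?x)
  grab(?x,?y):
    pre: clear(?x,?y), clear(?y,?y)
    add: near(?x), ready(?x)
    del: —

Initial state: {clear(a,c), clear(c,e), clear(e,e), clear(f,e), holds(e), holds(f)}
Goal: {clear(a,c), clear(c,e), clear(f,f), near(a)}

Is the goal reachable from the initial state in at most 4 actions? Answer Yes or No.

1. bind(e,a)  →  {clear(a,c), clear(a,e), clear(c,e), clear(e,e), clear(f,e), holds(e), holds(f)}
2. bind(f,f)  →  {clear(a,c), clear(a,e), clear(c,e), clear(e,e), clear(f,e), clear(f,f), holds(e), holds(f)}
3. grab(a,e)  →  {clear(a,c), clear(a,e), clear(c,e), clear(e,e), clear(f,e), clear(f,f), holds(e), holds(f), near(a), ready(a)}
optimal plan length = 3; 3 ≤ 4

Yes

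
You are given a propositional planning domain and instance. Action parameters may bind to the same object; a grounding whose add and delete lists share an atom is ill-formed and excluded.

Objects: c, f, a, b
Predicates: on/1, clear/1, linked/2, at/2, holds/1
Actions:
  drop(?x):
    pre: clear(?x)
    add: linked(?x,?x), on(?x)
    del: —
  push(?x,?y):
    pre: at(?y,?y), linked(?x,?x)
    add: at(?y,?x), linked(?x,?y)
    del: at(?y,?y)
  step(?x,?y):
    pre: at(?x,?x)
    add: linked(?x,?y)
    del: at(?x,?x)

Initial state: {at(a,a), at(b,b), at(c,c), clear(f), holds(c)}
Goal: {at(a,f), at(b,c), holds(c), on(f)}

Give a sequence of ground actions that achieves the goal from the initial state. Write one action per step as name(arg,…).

drop(f); push(f,a); step(c,c); push(c,b)

1. drop(f)  →  {at(a,a), at(b,b), at(c,c), clear(f), holds(c), linked(f,f), on(f)}
2. push(f,a)  →  {at(a,f), at(b,b), at(c,c), clear(f), holds(c), linked(f,a), linked(f,f), on(f)}
3. step(c,c)  →  {at(a,f), at(b,b), clear(f), holds(c), linked(c,c), linked(f,a), linked(f,f), on(f)}
4. push(c,b)  →  {at(a,f), at(b,c), clear(f), holds(c), linked(c,b), linked(c,c), linked(f,a), linked(f,f), on(f)}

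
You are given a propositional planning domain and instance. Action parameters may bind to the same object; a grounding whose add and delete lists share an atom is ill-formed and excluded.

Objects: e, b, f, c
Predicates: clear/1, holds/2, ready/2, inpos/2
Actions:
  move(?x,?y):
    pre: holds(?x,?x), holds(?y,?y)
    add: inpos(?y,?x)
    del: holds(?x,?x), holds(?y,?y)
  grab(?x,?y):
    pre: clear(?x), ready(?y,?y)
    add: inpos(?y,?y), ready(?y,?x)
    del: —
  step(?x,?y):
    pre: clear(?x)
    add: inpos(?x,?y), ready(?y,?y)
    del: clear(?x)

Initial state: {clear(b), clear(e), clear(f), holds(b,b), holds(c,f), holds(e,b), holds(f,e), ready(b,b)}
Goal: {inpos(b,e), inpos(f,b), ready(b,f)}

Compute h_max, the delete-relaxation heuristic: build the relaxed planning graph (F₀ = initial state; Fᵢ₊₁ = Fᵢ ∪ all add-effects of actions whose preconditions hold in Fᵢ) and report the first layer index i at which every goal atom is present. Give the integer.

F0 = init (8 atoms)
F1 = F0 ∪ {inpos(b,b), inpos(b,c), inpos(b,e), inpos(b,f), inpos(e,b), inpos(e,c), inpos(e,e), inpos(e,f), inpos(f,b), inpos(f,c), inpos(f,e), inpos(f,f), ready(b,e), ready(b,f), ready(c,c), ready(e,e), ready(f,f)}  (25 atoms)
goal ⊆ F1  ⇒  h_max = 1

1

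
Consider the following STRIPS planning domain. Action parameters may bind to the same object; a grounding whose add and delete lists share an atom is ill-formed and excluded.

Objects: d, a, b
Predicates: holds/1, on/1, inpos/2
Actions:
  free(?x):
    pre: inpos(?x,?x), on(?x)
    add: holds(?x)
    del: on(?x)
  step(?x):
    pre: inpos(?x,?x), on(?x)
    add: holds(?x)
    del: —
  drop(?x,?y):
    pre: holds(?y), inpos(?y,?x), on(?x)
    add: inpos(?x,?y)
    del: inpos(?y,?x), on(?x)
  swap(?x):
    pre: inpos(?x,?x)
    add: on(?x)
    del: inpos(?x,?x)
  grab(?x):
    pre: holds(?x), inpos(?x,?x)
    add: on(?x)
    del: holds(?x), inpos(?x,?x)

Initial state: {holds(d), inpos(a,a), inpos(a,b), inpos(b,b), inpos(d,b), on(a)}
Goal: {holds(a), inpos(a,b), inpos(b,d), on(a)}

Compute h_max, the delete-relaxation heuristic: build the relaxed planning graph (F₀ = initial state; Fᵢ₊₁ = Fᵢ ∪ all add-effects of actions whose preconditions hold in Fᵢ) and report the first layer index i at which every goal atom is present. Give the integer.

2

F0 = init (6 atoms)
F1 = F0 ∪ {holds(a), on(b)}  (8 atoms)
F2 = F1 ∪ {holds(b), inpos(b,a), inpos(b,d)}  (11 atoms)
goal ⊆ F2  ⇒  h_max = 2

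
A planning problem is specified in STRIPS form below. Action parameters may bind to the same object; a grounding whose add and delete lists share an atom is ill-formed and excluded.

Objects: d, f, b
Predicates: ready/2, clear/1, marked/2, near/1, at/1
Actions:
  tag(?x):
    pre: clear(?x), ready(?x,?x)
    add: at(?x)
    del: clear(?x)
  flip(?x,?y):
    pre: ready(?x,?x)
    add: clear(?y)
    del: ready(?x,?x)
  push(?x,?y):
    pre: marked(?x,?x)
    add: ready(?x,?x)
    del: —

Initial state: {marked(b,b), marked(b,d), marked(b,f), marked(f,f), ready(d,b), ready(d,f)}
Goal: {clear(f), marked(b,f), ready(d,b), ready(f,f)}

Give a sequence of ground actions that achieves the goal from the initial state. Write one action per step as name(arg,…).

1. push(f,d)  →  {marked(b,b), marked(b,d), marked(b,f), marked(f,f), ready(d,b), ready(d,f), ready(f,f)}
2. flip(f,f)  →  {clear(f), marked(b,b), marked(b,d), marked(b,f), marked(f,f), ready(d,b), ready(d,f)}
3. push(f,d)  →  {clear(f), marked(b,b), marked(b,d), marked(b,f), marked(f,f), ready(d,b), ready(d,f), ready(f,f)}

push(f,d); flip(f,f); push(f,d)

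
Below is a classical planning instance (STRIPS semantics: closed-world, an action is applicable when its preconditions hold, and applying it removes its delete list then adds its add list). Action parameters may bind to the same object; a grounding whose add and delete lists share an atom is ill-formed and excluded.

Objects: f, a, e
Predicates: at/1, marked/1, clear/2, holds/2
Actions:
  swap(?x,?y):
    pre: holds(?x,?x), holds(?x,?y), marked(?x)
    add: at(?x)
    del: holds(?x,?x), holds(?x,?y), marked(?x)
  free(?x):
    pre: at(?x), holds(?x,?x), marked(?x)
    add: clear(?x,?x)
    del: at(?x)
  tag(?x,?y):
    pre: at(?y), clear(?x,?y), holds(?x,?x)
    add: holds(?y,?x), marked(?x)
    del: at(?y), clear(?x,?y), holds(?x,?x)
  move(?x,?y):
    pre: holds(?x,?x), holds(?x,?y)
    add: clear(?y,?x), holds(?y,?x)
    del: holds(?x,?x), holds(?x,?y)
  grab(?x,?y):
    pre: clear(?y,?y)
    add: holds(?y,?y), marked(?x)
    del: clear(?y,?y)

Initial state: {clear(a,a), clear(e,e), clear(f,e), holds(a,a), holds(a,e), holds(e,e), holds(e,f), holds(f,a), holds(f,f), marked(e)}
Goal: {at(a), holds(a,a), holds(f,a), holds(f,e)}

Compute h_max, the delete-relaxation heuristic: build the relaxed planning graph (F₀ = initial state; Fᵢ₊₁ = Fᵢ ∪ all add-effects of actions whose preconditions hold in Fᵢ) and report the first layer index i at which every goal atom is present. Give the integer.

F0 = init (10 atoms)
F1 = F0 ∪ {at(e), clear(a,f), clear(e,a), holds(a,f), holds(e,a), holds(f,e), marked(a), marked(f)}  (18 atoms)
F2 = F1 ∪ {at(a), at(f), clear(a,e), clear(e,f), clear(f,a)}  (23 atoms)
goal ⊆ F2  ⇒  h_max = 2

2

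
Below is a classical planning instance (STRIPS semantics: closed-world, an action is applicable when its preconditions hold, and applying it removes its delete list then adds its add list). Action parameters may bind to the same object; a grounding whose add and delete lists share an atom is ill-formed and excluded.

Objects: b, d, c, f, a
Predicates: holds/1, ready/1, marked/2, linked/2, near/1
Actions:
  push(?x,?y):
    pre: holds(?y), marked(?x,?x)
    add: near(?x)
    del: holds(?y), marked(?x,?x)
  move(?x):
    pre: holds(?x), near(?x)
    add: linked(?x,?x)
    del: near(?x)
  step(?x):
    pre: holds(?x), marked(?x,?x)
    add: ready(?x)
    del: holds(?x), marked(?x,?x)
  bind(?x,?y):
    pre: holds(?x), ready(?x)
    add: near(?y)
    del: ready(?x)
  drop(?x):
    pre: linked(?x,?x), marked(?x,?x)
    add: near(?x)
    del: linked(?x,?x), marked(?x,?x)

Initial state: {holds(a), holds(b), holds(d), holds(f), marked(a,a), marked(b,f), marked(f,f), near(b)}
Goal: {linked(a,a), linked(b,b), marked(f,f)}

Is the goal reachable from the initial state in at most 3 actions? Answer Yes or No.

1. push(a,d)  →  {holds(a), holds(b), holds(f), marked(b,f), marked(f,f), near(a), near(b)}
2. move(b)  →  {holds(a), holds(b), holds(f), linked(b,b), marked(b,f), marked(f,f), near(a)}
3. move(a)  →  {holds(a), holds(b), holds(f), linked(a,a), linked(b,b), marked(b,f), marked(f,f)}
optimal plan length = 3; 3 ≤ 3

Yes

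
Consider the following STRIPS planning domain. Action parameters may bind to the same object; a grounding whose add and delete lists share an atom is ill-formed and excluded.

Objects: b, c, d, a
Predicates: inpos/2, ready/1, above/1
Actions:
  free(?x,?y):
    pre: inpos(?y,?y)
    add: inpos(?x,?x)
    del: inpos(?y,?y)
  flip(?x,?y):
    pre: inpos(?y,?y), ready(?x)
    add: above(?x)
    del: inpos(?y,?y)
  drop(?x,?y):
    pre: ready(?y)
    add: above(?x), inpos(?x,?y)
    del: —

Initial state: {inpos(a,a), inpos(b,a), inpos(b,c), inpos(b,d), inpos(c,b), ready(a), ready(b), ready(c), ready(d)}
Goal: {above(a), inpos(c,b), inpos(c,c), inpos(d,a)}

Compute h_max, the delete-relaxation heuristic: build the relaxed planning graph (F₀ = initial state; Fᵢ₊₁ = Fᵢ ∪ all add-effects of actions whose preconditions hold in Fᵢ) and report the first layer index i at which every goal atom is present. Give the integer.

F0 = init (9 atoms)
F1 = F0 ∪ {above(a), above(b), above(c), above(d), inpos(a,b), inpos(a,c), inpos(a,d), inpos(b,b), inpos(c,a), inpos(c,c), inpos(c,d), inpos(d,a), inpos(d,b), inpos(d,c), inpos(d,d)}  (24 atoms)
goal ⊆ F1  ⇒  h_max = 1

1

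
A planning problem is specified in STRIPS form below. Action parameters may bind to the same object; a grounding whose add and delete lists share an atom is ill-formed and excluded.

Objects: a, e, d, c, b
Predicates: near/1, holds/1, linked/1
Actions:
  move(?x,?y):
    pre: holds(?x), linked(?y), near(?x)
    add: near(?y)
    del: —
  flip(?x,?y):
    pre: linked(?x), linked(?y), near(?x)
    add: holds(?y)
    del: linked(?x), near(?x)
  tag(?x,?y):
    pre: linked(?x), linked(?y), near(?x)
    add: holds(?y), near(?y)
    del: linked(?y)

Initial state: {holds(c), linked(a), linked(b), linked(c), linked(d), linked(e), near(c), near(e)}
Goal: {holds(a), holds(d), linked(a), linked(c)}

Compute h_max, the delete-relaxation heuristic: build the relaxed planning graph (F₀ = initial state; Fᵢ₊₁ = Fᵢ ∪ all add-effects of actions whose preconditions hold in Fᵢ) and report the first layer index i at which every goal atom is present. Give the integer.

1

F0 = init (8 atoms)
F1 = F0 ∪ {holds(a), holds(b), holds(d), holds(e), near(a), near(b), near(d)}  (15 atoms)
goal ⊆ F1  ⇒  h_max = 1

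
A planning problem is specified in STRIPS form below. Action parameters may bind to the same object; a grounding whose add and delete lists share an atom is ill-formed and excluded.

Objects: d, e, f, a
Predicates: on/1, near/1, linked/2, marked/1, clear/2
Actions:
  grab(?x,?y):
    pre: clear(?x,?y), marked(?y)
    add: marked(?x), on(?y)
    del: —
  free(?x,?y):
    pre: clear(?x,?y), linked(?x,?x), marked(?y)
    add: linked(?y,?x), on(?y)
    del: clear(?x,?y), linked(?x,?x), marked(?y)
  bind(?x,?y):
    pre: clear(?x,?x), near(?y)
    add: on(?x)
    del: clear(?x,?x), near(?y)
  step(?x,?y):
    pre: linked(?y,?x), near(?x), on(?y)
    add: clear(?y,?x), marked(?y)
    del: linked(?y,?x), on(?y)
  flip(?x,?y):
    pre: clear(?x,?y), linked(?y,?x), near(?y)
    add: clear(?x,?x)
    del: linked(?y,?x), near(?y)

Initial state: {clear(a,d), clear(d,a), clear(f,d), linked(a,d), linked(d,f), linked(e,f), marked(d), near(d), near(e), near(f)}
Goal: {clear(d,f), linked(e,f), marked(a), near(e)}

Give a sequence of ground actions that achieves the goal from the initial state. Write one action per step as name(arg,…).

1. grab(a,d)  →  {clear(a,d), clear(d,a), clear(f,d), linked(a,d), linked(d,f), linked(e,f), marked(a), marked(d), near(d), near(e), near(f), on(d)}
2. step(f,d)  →  {clear(a,d), clear(d,a), clear(d,f), clear(f,d), linked(a,d), linked(e,f), marked(a), marked(d), near(d), near(e), near(f)}

grab(a,d); step(f,d)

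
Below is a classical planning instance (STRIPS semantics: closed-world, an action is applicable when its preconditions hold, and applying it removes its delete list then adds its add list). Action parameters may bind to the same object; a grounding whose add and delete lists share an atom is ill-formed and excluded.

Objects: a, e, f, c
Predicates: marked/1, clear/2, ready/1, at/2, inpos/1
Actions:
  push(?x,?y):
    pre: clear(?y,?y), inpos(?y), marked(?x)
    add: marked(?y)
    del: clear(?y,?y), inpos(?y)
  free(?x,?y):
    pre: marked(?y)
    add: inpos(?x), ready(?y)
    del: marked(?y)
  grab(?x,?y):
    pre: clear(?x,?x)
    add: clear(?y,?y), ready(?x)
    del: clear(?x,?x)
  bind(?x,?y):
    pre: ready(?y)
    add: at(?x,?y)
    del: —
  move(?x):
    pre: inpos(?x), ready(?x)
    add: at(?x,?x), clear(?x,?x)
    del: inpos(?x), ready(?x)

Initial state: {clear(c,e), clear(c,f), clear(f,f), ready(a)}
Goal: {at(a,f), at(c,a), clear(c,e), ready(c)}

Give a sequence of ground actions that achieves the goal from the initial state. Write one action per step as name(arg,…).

1. grab(f,c)  →  {clear(c,c), clear(c,e), clear(c,f), ready(a), ready(f)}
2. grab(c,a)  →  {clear(a,a), clear(c,e), clear(c,f), ready(a), ready(c), ready(f)}
3. bind(a,f)  →  {at(a,f), clear(a,a), clear(c,e), clear(c,f), ready(a), ready(c), ready(f)}
4. bind(c,a)  →  {at(a,f), at(c,a), clear(a,a), clear(c,e), clear(c,f), ready(a), ready(c), ready(f)}

grab(f,c); grab(c,a); bind(a,f); bind(c,a)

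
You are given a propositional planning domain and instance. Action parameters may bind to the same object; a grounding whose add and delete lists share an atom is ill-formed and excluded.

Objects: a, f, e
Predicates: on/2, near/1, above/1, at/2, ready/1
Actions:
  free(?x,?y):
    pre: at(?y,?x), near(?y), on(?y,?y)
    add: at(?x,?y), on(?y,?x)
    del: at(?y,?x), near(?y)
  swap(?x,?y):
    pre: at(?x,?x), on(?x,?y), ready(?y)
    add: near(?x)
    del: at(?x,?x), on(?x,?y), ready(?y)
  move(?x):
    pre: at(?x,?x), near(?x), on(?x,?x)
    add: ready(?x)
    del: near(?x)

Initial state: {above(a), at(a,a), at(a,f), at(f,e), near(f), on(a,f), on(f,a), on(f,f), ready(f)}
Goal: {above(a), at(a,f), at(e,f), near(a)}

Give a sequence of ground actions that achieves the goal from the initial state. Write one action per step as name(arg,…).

1. free(e,f)  →  {above(a), at(a,a), at(a,f), at(e,f), on(a,f), on(f,a), on(f,e), on(f,f), ready(f)}
2. swap(a,f)  →  {above(a), at(a,f), at(e,f), near(a), on(f,a), on(f,e), on(f,f)}

free(e,f); swap(a,f)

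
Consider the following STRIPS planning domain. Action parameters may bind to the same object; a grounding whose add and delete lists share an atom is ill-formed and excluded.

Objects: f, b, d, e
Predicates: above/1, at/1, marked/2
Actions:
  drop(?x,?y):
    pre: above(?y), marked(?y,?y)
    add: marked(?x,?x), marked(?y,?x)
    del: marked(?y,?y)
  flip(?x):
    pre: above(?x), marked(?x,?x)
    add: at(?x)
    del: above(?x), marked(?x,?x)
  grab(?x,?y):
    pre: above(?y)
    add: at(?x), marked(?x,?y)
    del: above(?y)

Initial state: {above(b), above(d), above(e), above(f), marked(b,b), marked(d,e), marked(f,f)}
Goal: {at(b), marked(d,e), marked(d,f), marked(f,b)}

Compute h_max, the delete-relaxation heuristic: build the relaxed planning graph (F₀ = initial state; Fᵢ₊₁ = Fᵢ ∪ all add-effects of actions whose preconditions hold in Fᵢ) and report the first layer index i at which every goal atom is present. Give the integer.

F0 = init (7 atoms)
F1 = F0 ∪ {at(b), at(d), at(e), at(f), marked(b,d), marked(b,e), marked(b,f), marked(d,b), marked(d,d), marked(d,f), marked(e,b), marked(e,d), marked(e,e), marked(e,f), marked(f,b), marked(f,d), marked(f,e)}  (24 atoms)
goal ⊆ F1  ⇒  h_max = 1

1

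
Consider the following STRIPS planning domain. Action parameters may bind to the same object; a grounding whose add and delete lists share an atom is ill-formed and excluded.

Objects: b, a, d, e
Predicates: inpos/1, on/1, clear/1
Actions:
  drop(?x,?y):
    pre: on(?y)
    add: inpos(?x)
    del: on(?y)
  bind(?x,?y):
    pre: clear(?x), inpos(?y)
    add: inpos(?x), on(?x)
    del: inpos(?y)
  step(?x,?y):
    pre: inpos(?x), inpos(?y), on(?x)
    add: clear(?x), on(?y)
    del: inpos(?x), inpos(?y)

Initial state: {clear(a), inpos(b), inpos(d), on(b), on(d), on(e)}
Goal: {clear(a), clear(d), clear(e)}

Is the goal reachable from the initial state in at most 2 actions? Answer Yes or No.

1. drop(e,b)  →  {clear(a), inpos(b), inpos(d), inpos(e), on(d), on(e)}
2. step(d,b)  →  {clear(a), clear(d), inpos(e), on(b), on(d), on(e)}
3. step(e,e)  →  {clear(a), clear(d), clear(e), on(b), on(d), on(e)}
optimal plan length = 3; 3 > 2

No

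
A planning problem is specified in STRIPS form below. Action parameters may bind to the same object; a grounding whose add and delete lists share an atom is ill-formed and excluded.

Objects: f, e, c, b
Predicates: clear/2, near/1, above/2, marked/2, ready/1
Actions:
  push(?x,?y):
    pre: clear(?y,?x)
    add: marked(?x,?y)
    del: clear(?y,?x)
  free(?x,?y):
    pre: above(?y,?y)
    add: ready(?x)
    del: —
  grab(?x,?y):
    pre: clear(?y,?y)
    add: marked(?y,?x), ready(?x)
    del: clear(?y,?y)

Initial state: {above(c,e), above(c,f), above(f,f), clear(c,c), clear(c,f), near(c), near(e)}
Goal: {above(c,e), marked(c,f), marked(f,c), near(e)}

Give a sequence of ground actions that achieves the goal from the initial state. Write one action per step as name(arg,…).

1. push(f,c)  →  {above(c,e), above(c,f), above(f,f), clear(c,c), marked(f,c), near(c), near(e)}
2. grab(f,c)  →  {above(c,e), above(c,f), above(f,f), marked(c,f), marked(f,c), near(c), near(e), ready(f)}

push(f,c); grab(f,c)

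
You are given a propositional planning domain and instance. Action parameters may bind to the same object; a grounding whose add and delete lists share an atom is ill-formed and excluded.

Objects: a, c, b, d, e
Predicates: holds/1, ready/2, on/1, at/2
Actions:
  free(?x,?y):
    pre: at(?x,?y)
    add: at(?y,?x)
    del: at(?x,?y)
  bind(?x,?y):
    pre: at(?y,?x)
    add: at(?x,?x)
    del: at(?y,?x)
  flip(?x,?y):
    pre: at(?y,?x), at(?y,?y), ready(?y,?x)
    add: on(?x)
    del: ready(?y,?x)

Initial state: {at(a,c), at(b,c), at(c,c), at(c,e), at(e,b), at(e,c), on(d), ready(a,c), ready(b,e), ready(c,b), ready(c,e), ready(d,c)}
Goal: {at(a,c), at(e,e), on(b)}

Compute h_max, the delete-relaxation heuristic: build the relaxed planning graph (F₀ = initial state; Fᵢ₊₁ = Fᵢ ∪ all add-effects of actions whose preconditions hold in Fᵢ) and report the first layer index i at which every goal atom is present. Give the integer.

F0 = init (12 atoms)
F1 = F0 ∪ {at(b,b), at(b,e), at(c,a), at(c,b), at(e,e), on(e)}  (18 atoms)
F2 = F1 ∪ {at(a,a), on(b)}  (20 atoms)
goal ⊆ F2  ⇒  h_max = 2

2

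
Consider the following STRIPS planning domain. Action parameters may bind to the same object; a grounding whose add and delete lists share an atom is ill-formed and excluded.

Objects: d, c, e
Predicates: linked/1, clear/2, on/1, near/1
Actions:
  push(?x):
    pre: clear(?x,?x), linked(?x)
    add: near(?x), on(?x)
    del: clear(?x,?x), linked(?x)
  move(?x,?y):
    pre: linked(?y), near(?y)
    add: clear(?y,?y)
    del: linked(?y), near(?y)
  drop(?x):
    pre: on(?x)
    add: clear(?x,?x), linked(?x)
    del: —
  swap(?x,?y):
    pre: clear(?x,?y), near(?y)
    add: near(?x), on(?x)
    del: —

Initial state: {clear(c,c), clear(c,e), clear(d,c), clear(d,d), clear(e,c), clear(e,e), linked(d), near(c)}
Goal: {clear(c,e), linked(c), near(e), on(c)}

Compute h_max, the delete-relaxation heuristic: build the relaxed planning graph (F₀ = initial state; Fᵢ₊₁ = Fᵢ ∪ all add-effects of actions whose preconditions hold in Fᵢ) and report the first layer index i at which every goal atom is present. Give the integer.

F0 = init (8 atoms)
F1 = F0 ∪ {near(d), near(e), on(c), on(d), on(e)}  (13 atoms)
F2 = F1 ∪ {linked(c), linked(e)}  (15 atoms)
goal ⊆ F2  ⇒  h_max = 2

2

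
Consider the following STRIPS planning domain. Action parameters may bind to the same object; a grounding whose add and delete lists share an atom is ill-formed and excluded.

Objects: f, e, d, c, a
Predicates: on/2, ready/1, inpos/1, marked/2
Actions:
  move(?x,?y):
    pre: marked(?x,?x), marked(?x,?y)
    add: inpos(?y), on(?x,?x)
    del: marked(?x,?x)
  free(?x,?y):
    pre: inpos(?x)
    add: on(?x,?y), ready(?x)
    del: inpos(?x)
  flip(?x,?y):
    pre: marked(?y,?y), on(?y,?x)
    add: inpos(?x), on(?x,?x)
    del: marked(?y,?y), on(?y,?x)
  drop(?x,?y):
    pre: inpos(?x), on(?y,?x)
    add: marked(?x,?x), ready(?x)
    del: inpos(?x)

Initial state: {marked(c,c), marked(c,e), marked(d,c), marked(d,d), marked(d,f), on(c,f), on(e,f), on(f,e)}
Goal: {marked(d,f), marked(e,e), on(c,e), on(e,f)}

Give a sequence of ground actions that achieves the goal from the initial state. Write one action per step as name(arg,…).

1. move(d,c)  →  {inpos(c), marked(c,c), marked(c,e), marked(d,c), marked(d,f), on(c,f), on(d,d), on(e,f), on(f,e)}
2. move(c,e)  →  {inpos(c), inpos(e), marked(c,e), marked(d,c), marked(d,f), on(c,c), on(c,f), on(d,d), on(e,f), on(f,e)}
3. free(c,e)  →  {inpos(e), marked(c,e), marked(d,c), marked(d,f), on(c,c), on(c,e), on(c,f), on(d,d), on(e,f), on(f,e), ready(c)}
4. drop(e,f)  →  {marked(c,e), marked(d,c), marked(d,f), marked(e,e), on(c,c), on(c,e), on(c,f), on(d,d), on(e,f), on(f,e), ready(c), ready(e)}

move(d,c); move(c,e); free(c,e); drop(e,f)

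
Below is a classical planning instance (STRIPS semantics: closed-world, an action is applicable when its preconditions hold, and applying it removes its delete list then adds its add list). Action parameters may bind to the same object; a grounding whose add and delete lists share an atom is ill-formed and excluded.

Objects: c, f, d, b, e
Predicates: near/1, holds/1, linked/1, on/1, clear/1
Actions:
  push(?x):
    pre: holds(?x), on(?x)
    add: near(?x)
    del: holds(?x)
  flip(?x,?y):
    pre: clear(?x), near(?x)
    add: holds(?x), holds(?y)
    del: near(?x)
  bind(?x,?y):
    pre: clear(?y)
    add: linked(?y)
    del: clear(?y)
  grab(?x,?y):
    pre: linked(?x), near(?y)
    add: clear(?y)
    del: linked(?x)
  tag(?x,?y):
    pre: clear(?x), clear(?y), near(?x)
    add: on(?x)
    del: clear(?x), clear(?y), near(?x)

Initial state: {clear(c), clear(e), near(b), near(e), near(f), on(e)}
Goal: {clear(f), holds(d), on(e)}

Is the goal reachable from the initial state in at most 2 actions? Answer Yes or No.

1. flip(e,d)  →  {clear(c), clear(e), holds(d), holds(e), near(b), near(f), on(e)}
2. bind(c,c)  →  {clear(e), holds(d), holds(e), linked(c), near(b), near(f), on(e)}
3. grab(c,f)  →  {clear(e), clear(f), holds(d), holds(e), near(b), near(f), on(e)}
optimal plan length = 3; 3 > 2

No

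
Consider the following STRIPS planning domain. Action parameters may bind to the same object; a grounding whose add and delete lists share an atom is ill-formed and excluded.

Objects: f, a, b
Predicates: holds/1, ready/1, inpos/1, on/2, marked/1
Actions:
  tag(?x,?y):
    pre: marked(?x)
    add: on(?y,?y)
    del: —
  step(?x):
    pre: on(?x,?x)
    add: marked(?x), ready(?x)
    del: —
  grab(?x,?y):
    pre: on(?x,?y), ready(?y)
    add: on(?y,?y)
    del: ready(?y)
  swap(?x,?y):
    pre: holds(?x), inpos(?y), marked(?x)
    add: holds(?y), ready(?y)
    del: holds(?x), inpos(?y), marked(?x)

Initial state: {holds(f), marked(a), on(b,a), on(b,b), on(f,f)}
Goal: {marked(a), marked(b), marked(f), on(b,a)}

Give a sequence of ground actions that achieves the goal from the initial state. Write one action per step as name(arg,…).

step(f); step(b)

1. step(f)  →  {holds(f), marked(a), marked(f), on(b,a), on(b,b), on(f,f), ready(f)}
2. step(b)  →  {holds(f), marked(a), marked(b), marked(f), on(b,a), on(b,b), on(f,f), ready(b), ready(f)}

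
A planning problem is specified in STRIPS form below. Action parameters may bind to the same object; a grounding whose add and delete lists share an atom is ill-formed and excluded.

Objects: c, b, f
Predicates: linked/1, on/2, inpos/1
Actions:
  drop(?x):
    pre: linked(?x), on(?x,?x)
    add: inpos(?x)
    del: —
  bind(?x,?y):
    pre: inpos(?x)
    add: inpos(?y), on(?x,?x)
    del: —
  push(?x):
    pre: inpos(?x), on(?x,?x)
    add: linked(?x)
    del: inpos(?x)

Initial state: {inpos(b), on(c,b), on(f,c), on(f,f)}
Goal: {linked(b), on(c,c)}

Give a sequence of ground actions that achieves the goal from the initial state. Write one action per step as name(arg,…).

bind(b,c); bind(c,c); push(b)

1. bind(b,c)  →  {inpos(b), inpos(c), on(b,b), on(c,b), on(f,c), on(f,f)}
2. bind(c,c)  →  {inpos(b), inpos(c), on(b,b), on(c,b), on(c,c), on(f,c), on(f,f)}
3. push(b)  →  {inpos(c), linked(b), on(b,b), on(c,b), on(c,c), on(f,c), on(f,f)}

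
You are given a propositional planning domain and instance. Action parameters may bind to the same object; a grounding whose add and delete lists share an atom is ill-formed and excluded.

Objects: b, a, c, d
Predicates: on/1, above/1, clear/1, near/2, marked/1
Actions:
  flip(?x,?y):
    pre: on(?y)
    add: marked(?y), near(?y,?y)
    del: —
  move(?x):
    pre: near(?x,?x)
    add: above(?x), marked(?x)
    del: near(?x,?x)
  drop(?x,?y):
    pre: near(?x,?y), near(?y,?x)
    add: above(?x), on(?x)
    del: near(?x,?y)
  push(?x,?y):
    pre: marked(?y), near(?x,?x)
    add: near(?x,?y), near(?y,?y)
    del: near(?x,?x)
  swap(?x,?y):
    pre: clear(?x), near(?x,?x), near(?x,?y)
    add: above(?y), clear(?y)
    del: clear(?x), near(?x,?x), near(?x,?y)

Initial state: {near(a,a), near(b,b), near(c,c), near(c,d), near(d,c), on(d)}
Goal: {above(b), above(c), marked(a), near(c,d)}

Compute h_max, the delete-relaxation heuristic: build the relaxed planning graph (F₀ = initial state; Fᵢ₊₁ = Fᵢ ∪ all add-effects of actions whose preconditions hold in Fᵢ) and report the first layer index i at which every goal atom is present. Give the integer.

F0 = init (6 atoms)
F1 = F0 ∪ {above(a), above(b), above(c), above(d), marked(a), marked(b), marked(c), marked(d), near(d,d), on(a), on(b), on(c)}  (18 atoms)
goal ⊆ F1  ⇒  h_max = 1

1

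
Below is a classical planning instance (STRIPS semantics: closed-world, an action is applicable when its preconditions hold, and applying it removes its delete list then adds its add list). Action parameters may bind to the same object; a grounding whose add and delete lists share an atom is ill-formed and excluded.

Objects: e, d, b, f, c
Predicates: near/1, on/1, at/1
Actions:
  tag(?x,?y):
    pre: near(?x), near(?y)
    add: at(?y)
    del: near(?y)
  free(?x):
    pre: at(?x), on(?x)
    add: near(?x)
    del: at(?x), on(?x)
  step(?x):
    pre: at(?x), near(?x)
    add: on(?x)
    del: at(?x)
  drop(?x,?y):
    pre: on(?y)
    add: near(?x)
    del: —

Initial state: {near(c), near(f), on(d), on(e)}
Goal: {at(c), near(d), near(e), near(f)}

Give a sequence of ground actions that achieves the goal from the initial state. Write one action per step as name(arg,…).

tag(f,c); drop(e,e); drop(d,e)

1. tag(f,c)  →  {at(c), near(f), on(d), on(e)}
2. drop(e,e)  →  {at(c), near(e), near(f), on(d), on(e)}
3. drop(d,e)  →  {at(c), near(d), near(e), near(f), on(d), on(e)}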